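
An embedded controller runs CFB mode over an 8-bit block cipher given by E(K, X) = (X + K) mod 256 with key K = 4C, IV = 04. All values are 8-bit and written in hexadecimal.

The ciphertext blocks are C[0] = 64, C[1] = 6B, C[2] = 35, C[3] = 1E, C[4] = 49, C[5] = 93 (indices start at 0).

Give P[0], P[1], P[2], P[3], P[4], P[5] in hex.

CFB decryption: P_i = C_i ⊕ E(K, C_{i−1}), with C_{−1} = IV.
P[0]: E(K, 04) = 50; 64 ⊕ 50 = 34.
P[1]: E(K, 64) = B0; 6B ⊕ B0 = DB.
P[2]: E(K, 6B) = B7; 35 ⊕ B7 = 82.
P[3]: E(K, 35) = 81; 1E ⊕ 81 = 9F.
P[4]: E(K, 1E) = 6A; 49 ⊕ 6A = 23.
P[5]: E(K, 49) = 95; 93 ⊕ 95 = 06.

P[0] = 34, P[1] = DB, P[2] = 82, P[3] = 9F, P[4] = 23, P[5] = 06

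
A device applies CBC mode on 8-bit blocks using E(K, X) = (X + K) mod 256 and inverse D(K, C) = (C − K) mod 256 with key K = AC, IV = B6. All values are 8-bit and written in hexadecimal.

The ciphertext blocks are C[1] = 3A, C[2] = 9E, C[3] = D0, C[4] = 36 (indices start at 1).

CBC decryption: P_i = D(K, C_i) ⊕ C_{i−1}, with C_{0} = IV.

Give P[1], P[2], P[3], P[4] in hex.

P[1] = 38, P[2] = C8, P[3] = BA, P[4] = 5A

P[1]: D(K, 3A) = 8E; 8E ⊕ B6 = 38.
P[2]: D(K, 9E) = F2; F2 ⊕ 3A = C8.
P[3]: D(K, D0) = 24; 24 ⊕ 9E = BA.
P[4]: D(K, 36) = 8A; 8A ⊕ D0 = 5A.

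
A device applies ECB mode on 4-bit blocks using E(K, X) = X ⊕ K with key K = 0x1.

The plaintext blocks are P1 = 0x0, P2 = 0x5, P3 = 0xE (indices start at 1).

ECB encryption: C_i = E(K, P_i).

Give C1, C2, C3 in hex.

C1: E(K, 0x0) = 0x1.
C2: E(K, 0x5) = 0x4.
C3: E(K, 0xE) = 0xF.

C1 = 0x1, C2 = 0x4, C3 = 0xF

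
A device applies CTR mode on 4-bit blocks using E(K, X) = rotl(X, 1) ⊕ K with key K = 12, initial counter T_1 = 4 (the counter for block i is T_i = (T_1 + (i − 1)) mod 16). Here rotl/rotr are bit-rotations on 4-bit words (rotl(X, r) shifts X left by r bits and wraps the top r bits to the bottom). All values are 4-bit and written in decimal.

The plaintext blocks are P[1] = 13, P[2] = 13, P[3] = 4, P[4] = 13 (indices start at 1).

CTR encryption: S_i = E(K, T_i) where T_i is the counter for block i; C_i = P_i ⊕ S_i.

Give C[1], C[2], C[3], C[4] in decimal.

C[1]: T = 4, S = E(K, T) = 4; 13 ⊕ 4 = 9.
C[2]: T = 5, S = E(K, T) = 6; 13 ⊕ 6 = 11.
C[3]: T = 6, S = E(K, T) = 0; 4 ⊕ 0 = 4.
C[4]: T = 7, S = E(K, T) = 2; 13 ⊕ 2 = 15.

C[1] = 9, C[2] = 11, C[3] = 4, C[4] = 15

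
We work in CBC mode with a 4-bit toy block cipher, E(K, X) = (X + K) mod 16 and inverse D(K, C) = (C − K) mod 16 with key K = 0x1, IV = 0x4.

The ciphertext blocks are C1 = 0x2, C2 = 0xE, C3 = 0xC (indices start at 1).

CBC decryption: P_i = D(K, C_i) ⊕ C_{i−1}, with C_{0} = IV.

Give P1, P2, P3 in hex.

P1 = 0x5, P2 = 0xF, P3 = 0x5

P1: D(K, 0x2) = 0x1; 0x1 ⊕ 0x4 = 0x5.
P2: D(K, 0xE) = 0xD; 0xD ⊕ 0x2 = 0xF.
P3: D(K, 0xC) = 0xB; 0xB ⊕ 0xE = 0x5.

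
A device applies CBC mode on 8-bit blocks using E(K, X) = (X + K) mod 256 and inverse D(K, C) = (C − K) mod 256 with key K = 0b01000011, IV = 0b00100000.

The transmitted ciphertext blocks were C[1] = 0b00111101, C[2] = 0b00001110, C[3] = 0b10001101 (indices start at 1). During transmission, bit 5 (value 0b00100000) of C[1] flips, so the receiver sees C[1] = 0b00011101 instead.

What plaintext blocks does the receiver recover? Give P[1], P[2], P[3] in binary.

P[1] = 0b11111010, P[2] = 0b11010110, P[3] = 0b01000100

CBC decryption: P_i = D(K, C_i) ⊕ C_{i−1}, with C_{0} = IV.
Only C[1] changed, to 0b00011101. In CBC, a change in C_i garbles P_i and flips the same bit in P_{i+1}. Decrypting the received ciphertext:
P[1]: D(K, 0b00011101) = 0b11011010; 0b11011010 ⊕ 0b00100000 = 0b11111010.
P[2]: D(K, 0b00001110) = 0b11001011; 0b11001011 ⊕ 0b00011101 = 0b11010110.
P[3]: D(K, 0b10001101) = 0b01001010; 0b01001010 ⊕ 0b00001110 = 0b01000100.
Blocks that differ from the original plaintext: P[1], P[2].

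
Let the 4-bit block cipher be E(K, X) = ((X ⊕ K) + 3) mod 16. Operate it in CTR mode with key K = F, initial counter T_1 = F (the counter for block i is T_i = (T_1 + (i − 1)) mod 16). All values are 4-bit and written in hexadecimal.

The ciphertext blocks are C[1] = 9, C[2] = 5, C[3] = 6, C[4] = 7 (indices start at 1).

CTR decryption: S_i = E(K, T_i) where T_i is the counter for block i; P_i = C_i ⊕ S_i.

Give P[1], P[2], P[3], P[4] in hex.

P[1] = A, P[2] = 7, P[3] = 7, P[4] = 7

P[1]: T = F, S = E(K, T) = 3; 9 ⊕ 3 = A.
P[2]: T = 0, S = E(K, T) = 2; 5 ⊕ 2 = 7.
P[3]: T = 1, S = E(K, T) = 1; 6 ⊕ 1 = 7.
P[4]: T = 2, S = E(K, T) = 0; 7 ⊕ 0 = 7.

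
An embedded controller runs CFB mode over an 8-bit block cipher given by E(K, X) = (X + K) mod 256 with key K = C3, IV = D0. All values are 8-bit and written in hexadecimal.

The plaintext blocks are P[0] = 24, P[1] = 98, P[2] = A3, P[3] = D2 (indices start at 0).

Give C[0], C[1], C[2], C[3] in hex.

C[0] = B7, C[1] = E2, C[2] = 06, C[3] = 1B

CFB encryption: C_i = P_i ⊕ E(K, C_{i−1}), with C_{−1} = IV.
C[0]: E(K, D0) = 93; 24 ⊕ 93 = B7.
C[1]: E(K, B7) = 7A; 98 ⊕ 7A = E2.
C[2]: E(K, E2) = A5; A3 ⊕ A5 = 06.
C[3]: E(K, 06) = C9; D2 ⊕ C9 = 1B.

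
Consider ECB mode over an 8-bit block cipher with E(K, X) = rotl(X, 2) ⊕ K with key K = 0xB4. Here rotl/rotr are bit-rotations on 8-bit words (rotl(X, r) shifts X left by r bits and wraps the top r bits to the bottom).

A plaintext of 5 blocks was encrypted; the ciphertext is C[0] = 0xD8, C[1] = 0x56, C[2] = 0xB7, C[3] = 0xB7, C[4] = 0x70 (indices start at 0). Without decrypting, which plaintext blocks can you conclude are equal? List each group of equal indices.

P[2] = P[3]

ECB encrypts each block independently with the same key, so equal ciphertext blocks imply equal plaintext blocks.
C[2] = C[3] = 0xB7, so P[2] = P[3].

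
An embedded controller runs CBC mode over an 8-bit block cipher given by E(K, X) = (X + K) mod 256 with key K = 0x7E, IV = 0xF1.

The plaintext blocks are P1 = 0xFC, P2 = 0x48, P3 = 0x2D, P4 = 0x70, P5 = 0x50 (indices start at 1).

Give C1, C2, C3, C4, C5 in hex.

CBC encryption: C_i = E(K, P_i ⊕ C_{i−1}), with C_{0} = IV.
C1: P1 ⊕ 0xF1 = 0x0D; E(K, 0x0D) = 0x8B.
C2: P2 ⊕ 0x8B = 0xC3; E(K, 0xC3) = 0x41.
C3: P3 ⊕ 0x41 = 0x6C; E(K, 0x6C) = 0xEA.
C4: P4 ⊕ 0xEA = 0x9A; E(K, 0x9A) = 0x18.
C5: P5 ⊕ 0x18 = 0x48; E(K, 0x48) = 0xC6.

C1 = 0x8B, C2 = 0x41, C3 = 0xEA, C4 = 0x18, C5 = 0xC6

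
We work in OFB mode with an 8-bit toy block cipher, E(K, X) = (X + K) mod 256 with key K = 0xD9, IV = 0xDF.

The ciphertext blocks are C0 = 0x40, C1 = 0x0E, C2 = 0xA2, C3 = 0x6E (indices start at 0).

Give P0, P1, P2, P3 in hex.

P0 = 0xF8, P1 = 0x9F, P2 = 0xC8, P3 = 0x2D

OFB decryption: S_i = E(K, S_{i−1}) with S_{−1} = IV; P_i = C_i ⊕ S_i.
P0: S = E(K, 0xDF) = 0xB8; 0x40 ⊕ 0xB8 = 0xF8.
P1: S = E(K, 0xB8) = 0x91; 0x0E ⊕ 0x91 = 0x9F.
P2: S = E(K, 0x91) = 0x6A; 0xA2 ⊕ 0x6A = 0xC8.
P3: S = E(K, 0x6A) = 0x43; 0x6E ⊕ 0x43 = 0x2D.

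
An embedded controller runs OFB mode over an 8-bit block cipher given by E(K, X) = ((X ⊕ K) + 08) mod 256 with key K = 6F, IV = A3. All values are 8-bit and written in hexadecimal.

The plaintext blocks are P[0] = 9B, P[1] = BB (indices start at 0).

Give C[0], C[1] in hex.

OFB encryption: S_i = E(K, S_{i−1}) with S_{−1} = IV; C_i = P_i ⊕ S_i.
C[0]: S = E(K, A3) = D4; 9B ⊕ D4 = 4F.
C[1]: S = E(K, D4) = C3; BB ⊕ C3 = 78.

C[0] = 4F, C[1] = 78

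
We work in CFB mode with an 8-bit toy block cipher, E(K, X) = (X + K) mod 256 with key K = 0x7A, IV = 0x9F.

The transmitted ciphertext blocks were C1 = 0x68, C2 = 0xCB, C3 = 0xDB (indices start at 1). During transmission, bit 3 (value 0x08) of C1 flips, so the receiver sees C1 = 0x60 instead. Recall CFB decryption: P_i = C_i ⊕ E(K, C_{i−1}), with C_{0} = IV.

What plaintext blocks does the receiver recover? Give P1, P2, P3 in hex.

Only C1 changed, to 0x60. In CFB, a change in C_i flips the same bit in P_i and garbles P_{i+1}. Decrypting the received ciphertext:
P1: E(K, 0x9F) = 0x19; 0x60 ⊕ 0x19 = 0x79.
P2: E(K, 0x60) = 0xDA; 0xCB ⊕ 0xDA = 0x11.
P3: E(K, 0xCB) = 0x45; 0xDB ⊕ 0x45 = 0x9E.
Blocks that differ from the original plaintext: P1, P2.

P1 = 0x79, P2 = 0x11, P3 = 0x9E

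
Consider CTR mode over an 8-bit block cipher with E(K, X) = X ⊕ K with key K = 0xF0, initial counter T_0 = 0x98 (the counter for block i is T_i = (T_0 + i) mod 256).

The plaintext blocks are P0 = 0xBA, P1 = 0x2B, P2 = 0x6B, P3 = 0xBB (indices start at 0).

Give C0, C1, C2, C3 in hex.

CTR encryption: S_i = E(K, T_i) where T_i is the counter for block i; C_i = P_i ⊕ S_i.
C0: T = 0x98, S = E(K, T) = 0x68; 0xBA ⊕ 0x68 = 0xD2.
C1: T = 0x99, S = E(K, T) = 0x69; 0x2B ⊕ 0x69 = 0x42.
C2: T = 0x9A, S = E(K, T) = 0x6A; 0x6B ⊕ 0x6A = 0x01.
C3: T = 0x9B, S = E(K, T) = 0x6B; 0xBB ⊕ 0x6B = 0xD0.

C0 = 0xD2, C1 = 0x42, C2 = 0x01, C3 = 0xD0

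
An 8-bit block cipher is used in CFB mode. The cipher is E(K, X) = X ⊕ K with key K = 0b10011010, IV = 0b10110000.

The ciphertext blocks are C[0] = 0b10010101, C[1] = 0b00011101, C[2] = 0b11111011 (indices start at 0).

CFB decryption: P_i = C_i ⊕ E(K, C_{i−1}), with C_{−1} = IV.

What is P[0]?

P[0] = 0b10111111

P[0]: E(K, 0b10110000) = 0b00101010; 0b10010101 ⊕ 0b00101010 = 0b10111111.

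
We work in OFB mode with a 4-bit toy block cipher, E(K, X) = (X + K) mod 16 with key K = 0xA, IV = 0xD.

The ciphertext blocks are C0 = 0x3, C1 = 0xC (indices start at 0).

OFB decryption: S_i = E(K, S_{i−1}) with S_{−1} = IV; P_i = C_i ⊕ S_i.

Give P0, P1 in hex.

P0 = 0x4, P1 = 0xD

P0: S = E(K, 0xD) = 0x7; 0x3 ⊕ 0x7 = 0x4.
P1: S = E(K, 0x7) = 0x1; 0xC ⊕ 0x1 = 0xD.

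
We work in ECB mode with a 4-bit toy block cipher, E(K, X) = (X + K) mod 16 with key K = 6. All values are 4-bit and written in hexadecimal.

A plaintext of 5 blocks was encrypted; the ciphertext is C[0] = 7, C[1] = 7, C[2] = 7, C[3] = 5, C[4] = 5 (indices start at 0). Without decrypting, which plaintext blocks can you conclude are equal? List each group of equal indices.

ECB encrypts each block independently with the same key, so equal ciphertext blocks imply equal plaintext blocks.
C[0] = C[1] = C[2] = 7, so P[0] = P[1] = P[2].
C[3] = C[4] = 5, so P[3] = P[4].

P[0] = P[1] = P[2]; P[3] = P[4]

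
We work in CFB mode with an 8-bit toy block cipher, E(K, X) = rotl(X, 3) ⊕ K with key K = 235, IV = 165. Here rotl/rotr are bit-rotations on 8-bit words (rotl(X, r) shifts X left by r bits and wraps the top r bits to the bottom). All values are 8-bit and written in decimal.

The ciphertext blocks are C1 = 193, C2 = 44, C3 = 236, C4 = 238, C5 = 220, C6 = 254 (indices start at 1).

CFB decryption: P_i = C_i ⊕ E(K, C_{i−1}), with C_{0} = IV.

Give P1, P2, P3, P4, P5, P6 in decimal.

P1: E(K, 165) = 198; 193 ⊕ 198 = 7.
P2: E(K, 193) = 229; 44 ⊕ 229 = 201.
P3: E(K, 44) = 138; 236 ⊕ 138 = 102.
P4: E(K, 236) = 140; 238 ⊕ 140 = 98.
P5: E(K, 238) = 156; 220 ⊕ 156 = 64.
P6: E(K, 220) = 13; 254 ⊕ 13 = 243.

P1 = 7, P2 = 201, P3 = 102, P4 = 98, P5 = 64, P6 = 243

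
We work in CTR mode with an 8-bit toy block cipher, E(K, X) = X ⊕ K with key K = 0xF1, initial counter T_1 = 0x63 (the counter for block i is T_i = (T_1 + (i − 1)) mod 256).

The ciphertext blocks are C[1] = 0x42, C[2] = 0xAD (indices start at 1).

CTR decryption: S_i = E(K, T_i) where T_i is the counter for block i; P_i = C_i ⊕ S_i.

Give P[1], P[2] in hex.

P[1]: T = 0x63, S = E(K, T) = 0x92; 0x42 ⊕ 0x92 = 0xD0.
P[2]: T = 0x64, S = E(K, T) = 0x95; 0xAD ⊕ 0x95 = 0x38.

P[1] = 0xD0, P[2] = 0x38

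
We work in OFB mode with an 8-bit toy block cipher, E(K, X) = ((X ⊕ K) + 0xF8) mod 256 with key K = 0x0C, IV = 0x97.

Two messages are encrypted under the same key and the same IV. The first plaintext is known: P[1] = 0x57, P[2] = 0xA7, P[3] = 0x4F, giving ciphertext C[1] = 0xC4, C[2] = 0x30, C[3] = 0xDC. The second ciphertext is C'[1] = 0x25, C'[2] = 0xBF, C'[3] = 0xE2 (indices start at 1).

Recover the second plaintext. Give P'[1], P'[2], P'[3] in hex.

P'[1] = 0xB6, P'[2] = 0x28, P'[3] = 0x71

In OFB with a reused IV, both messages share the same keystream S_i, so C_i ⊕ C'_i = P_i ⊕ P'_i and thus P'_i = P_i ⊕ C_i ⊕ C'_i.
P'[1]: 0x57 ⊕ 0xC4 ⊕ 0x25 = 0xB6.
P'[2]: 0xA7 ⊕ 0x30 ⊕ 0xBF = 0x28.
P'[3]: 0x4F ⊕ 0xDC ⊕ 0xE2 = 0x71.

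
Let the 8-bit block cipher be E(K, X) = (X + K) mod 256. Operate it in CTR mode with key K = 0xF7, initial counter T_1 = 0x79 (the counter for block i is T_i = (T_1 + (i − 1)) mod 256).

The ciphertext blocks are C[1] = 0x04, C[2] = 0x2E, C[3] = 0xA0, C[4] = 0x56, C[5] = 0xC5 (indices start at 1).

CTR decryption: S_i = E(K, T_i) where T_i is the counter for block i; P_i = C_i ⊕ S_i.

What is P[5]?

P[5] = 0xB1

P[5]: T = 0x7D, S = E(K, T) = 0x74; 0xC5 ⊕ 0x74 = 0xB1.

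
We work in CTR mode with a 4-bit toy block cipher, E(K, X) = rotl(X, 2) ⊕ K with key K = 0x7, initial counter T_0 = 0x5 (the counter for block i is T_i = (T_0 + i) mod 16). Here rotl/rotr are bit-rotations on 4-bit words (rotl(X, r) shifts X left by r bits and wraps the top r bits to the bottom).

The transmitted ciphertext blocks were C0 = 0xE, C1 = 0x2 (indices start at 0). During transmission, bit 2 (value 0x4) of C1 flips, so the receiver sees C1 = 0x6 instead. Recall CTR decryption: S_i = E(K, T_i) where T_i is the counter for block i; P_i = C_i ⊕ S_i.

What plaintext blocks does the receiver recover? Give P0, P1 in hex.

P0 = 0xC, P1 = 0x8

Only C1 changed, to 0x6. In CTR, a change in C_i flips the same bit in P_i only; the keystream is unaffected. Decrypting the received ciphertext:
P0: T = 0x5, S = E(K, T) = 0x2; 0xE ⊕ 0x2 = 0xC.
P1: T = 0x6, S = E(K, T) = 0xE; 0x6 ⊕ 0xE = 0x8.
Blocks that differ from the original plaintext: P1.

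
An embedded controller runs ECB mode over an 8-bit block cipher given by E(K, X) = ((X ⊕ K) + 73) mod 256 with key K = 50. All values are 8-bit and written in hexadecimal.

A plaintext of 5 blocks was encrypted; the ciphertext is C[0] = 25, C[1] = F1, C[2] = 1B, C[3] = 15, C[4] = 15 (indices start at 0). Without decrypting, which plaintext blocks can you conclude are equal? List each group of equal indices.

ECB encrypts each block independently with the same key, so equal ciphertext blocks imply equal plaintext blocks.
C[3] = C[4] = 15, so P[3] = P[4].

P[3] = P[4]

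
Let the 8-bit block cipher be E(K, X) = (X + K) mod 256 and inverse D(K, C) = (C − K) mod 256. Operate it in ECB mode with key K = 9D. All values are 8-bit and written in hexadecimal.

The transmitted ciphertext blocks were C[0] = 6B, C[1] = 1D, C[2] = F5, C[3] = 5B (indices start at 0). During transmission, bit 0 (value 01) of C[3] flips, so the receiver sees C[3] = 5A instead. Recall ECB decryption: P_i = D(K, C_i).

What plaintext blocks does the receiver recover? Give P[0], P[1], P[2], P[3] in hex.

P[0] = CE, P[1] = 80, P[2] = 58, P[3] = BD

Only C[3] changed, to 5A. In ECB, a change in C_i affects only P_i. Decrypting the received ciphertext:
P[0]: D(K, 6B) = CE.
P[1]: D(K, 1D) = 80.
P[2]: D(K, F5) = 58.
P[3]: D(K, 5A) = BD.
Blocks that differ from the original plaintext: P[3].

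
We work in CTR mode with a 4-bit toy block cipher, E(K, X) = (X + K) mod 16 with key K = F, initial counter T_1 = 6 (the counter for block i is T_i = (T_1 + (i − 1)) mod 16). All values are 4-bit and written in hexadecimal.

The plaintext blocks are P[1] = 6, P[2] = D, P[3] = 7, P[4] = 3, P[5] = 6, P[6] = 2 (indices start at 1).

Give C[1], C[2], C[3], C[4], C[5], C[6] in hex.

CTR encryption: S_i = E(K, T_i) where T_i is the counter for block i; C_i = P_i ⊕ S_i.
C[1]: T = 6, S = E(K, T) = 5; 6 ⊕ 5 = 3.
C[2]: T = 7, S = E(K, T) = 6; D ⊕ 6 = B.
C[3]: T = 8, S = E(K, T) = 7; 7 ⊕ 7 = 0.
C[4]: T = 9, S = E(K, T) = 8; 3 ⊕ 8 = B.
C[5]: T = A, S = E(K, T) = 9; 6 ⊕ 9 = F.
C[6]: T = B, S = E(K, T) = A; 2 ⊕ A = 8.

C[1] = 3, C[2] = B, C[3] = 0, C[4] = B, C[5] = F, C[6] = 8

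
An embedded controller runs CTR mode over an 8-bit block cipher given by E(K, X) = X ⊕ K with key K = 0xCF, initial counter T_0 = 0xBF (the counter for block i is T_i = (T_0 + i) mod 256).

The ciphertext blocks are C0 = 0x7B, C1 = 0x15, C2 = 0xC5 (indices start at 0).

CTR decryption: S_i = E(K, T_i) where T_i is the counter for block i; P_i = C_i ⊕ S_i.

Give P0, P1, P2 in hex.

P0: T = 0xBF, S = E(K, T) = 0x70; 0x7B ⊕ 0x70 = 0x0B.
P1: T = 0xC0, S = E(K, T) = 0x0F; 0x15 ⊕ 0x0F = 0x1A.
P2: T = 0xC1, S = E(K, T) = 0x0E; 0xC5 ⊕ 0x0E = 0xCB.

P0 = 0x0B, P1 = 0x1A, P2 = 0xCB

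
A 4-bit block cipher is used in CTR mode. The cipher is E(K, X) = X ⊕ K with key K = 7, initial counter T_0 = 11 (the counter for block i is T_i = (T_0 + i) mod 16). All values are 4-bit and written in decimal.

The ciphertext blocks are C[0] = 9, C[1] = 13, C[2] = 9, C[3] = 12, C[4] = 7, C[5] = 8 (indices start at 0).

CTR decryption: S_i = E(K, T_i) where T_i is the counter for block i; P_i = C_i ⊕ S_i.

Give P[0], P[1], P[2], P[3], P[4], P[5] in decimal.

P[0]: T = 11, S = E(K, T) = 12; 9 ⊕ 12 = 5.
P[1]: T = 12, S = E(K, T) = 11; 13 ⊕ 11 = 6.
P[2]: T = 13, S = E(K, T) = 10; 9 ⊕ 10 = 3.
P[3]: T = 14, S = E(K, T) = 9; 12 ⊕ 9 = 5.
P[4]: T = 15, S = E(K, T) = 8; 7 ⊕ 8 = 15.
P[5]: T = 0, S = E(K, T) = 7; 8 ⊕ 7 = 15.

P[0] = 5, P[1] = 6, P[2] = 3, P[3] = 5, P[4] = 15, P[5] = 15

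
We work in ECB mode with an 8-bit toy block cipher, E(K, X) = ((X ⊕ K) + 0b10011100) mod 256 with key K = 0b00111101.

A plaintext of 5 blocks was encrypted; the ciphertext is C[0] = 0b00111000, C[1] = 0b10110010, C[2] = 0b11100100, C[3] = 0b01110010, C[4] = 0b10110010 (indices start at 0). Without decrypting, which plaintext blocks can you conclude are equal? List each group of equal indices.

P[1] = P[4]

ECB encrypts each block independently with the same key, so equal ciphertext blocks imply equal plaintext blocks.
C[1] = C[4] = 0b10110010, so P[1] = P[4].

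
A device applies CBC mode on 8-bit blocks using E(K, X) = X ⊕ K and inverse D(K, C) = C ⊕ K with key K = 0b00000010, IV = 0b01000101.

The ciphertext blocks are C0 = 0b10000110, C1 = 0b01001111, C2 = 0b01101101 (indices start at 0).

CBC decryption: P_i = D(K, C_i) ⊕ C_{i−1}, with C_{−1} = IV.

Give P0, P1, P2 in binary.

P0: D(K, 0b10000110) = 0b10000100; 0b10000100 ⊕ 0b01000101 = 0b11000001.
P1: D(K, 0b01001111) = 0b01001101; 0b01001101 ⊕ 0b10000110 = 0b11001011.
P2: D(K, 0b01101101) = 0b01101111; 0b01101111 ⊕ 0b01001111 = 0b00100000.

P0 = 0b11000001, P1 = 0b11001011, P2 = 0b00100000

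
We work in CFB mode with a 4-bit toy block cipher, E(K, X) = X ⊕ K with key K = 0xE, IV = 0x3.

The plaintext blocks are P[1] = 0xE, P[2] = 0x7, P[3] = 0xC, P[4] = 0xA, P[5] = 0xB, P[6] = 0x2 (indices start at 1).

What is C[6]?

CFB encryption: C_i = P_i ⊕ E(K, C_{i−1}), with C_{0} = IV.
C[1]: E(K, 0x3) = 0xD; 0xE ⊕ 0xD = 0x3.
C[2]: E(K, 0x3) = 0xD; 0x7 ⊕ 0xD = 0xA.
C[3]: E(K, 0xA) = 0x4; 0xC ⊕ 0x4 = 0x8.
C[4]: E(K, 0x8) = 0x6; 0xA ⊕ 0x6 = 0xC.
C[5]: E(K, 0xC) = 0x2; 0xB ⊕ 0x2 = 0x9.
C[6]: E(K, 0x9) = 0x7; 0x2 ⊕ 0x7 = 0x5.

C[6] = 0x5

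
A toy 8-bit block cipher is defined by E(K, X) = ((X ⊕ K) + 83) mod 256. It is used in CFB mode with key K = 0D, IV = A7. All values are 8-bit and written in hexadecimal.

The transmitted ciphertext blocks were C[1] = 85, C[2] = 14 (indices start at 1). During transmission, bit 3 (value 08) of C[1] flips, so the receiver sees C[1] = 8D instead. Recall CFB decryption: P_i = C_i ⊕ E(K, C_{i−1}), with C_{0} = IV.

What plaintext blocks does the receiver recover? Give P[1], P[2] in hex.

P[1] = A0, P[2] = 17

Only C[1] changed, to 8D. In CFB, a change in C_i flips the same bit in P_i and garbles P_{i+1}. Decrypting the received ciphertext:
P[1]: E(K, A7) = 2D; 8D ⊕ 2D = A0.
P[2]: E(K, 8D) = 03; 14 ⊕ 03 = 17.
Blocks that differ from the original plaintext: P[1], P[2].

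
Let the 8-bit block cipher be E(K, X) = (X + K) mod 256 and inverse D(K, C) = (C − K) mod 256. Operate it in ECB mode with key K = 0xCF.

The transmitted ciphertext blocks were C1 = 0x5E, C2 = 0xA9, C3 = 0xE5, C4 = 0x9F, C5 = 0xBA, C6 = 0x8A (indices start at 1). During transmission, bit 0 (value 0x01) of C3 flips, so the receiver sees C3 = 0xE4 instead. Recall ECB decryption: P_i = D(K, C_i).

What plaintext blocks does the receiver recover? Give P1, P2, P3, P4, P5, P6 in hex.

P1 = 0x8F, P2 = 0xDA, P3 = 0x15, P4 = 0xD0, P5 = 0xEB, P6 = 0xBB

Only C3 changed, to 0xE4. In ECB, a change in C_i affects only P_i. Decrypting the received ciphertext:
P1: D(K, 0x5E) = 0x8F.
P2: D(K, 0xA9) = 0xDA.
P3: D(K, 0xE4) = 0x15.
P4: D(K, 0x9F) = 0xD0.
P5: D(K, 0xBA) = 0xEB.
P6: D(K, 0x8A) = 0xBB.
Blocks that differ from the original plaintext: P3.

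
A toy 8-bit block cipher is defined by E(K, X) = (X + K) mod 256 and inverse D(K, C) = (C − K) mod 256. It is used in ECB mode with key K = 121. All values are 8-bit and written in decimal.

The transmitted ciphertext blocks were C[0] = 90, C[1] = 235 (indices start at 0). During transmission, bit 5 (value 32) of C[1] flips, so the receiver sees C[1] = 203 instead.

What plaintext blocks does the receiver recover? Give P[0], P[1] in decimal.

P[0] = 225, P[1] = 82

ECB decryption: P_i = D(K, C_i).
Only C[1] changed, to 203. In ECB, a change in C_i affects only P_i. Decrypting the received ciphertext:
P[0]: D(K, 90) = 225.
P[1]: D(K, 203) = 82.
Blocks that differ from the original plaintext: P[1].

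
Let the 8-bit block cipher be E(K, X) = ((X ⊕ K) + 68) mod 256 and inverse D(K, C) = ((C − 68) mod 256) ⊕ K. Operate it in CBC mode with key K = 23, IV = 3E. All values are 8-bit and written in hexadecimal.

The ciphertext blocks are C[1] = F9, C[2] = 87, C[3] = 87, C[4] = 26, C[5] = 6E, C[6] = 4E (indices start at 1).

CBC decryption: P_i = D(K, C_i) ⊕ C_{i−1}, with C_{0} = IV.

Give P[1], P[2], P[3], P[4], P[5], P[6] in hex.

P[1]: D(K, F9) = B2; B2 ⊕ 3E = 8C.
P[2]: D(K, 87) = 3C; 3C ⊕ F9 = C5.
P[3]: D(K, 87) = 3C; 3C ⊕ 87 = BB.
P[4]: D(K, 26) = 9D; 9D ⊕ 87 = 1A.
P[5]: D(K, 6E) = 25; 25 ⊕ 26 = 03.
P[6]: D(K, 4E) = C5; C5 ⊕ 6E = AB.

P[1] = 8C, P[2] = C5, P[3] = BB, P[4] = 1A, P[5] = 03, P[6] = AB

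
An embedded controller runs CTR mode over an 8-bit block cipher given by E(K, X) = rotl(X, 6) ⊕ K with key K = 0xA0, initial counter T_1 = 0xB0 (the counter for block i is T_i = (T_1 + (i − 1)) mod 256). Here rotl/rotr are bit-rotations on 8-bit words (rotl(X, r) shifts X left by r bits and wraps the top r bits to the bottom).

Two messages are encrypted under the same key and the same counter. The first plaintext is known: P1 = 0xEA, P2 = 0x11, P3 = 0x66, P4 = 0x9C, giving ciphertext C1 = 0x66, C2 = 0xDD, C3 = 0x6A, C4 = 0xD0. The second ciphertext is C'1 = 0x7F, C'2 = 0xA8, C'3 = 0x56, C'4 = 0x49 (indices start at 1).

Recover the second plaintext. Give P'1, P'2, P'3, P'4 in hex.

In CTR with a reused counter, both messages share the same keystream S_i, so C_i ⊕ C'_i = P_i ⊕ P'_i and thus P'_i = P_i ⊕ C_i ⊕ C'_i.
P'1: 0xEA ⊕ 0x66 ⊕ 0x7F = 0xF3.
P'2: 0x11 ⊕ 0xDD ⊕ 0xA8 = 0x64.
P'3: 0x66 ⊕ 0x6A ⊕ 0x56 = 0x5A.
P'4: 0x9C ⊕ 0xD0 ⊕ 0x49 = 0x05.

P'1 = 0xF3, P'2 = 0x64, P'3 = 0x5A, P'4 = 0x05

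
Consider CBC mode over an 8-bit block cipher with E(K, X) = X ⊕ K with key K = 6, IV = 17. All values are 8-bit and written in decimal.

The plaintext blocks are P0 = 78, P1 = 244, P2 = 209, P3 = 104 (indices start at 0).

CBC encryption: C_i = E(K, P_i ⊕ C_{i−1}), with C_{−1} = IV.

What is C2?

C2 = 124

C0: P0 ⊕ 17 = 95; E(K, 95) = 89.
C1: P1 ⊕ 89 = 173; E(K, 173) = 171.
C2: P2 ⊕ 171 = 122; E(K, 122) = 124.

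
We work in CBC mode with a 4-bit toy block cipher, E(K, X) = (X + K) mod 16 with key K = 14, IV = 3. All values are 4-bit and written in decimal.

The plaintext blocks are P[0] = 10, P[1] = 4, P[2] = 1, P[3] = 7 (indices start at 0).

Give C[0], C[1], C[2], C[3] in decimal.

CBC encryption: C_i = E(K, P_i ⊕ C_{i−1}), with C_{−1} = IV.
C[0]: P[0] ⊕ 3 = 9; E(K, 9) = 7.
C[1]: P[1] ⊕ 7 = 3; E(K, 3) = 1.
C[2]: P[2] ⊕ 1 = 0; E(K, 0) = 14.
C[3]: P[3] ⊕ 14 = 9; E(K, 9) = 7.

C[0] = 7, C[1] = 1, C[2] = 14, C[3] = 7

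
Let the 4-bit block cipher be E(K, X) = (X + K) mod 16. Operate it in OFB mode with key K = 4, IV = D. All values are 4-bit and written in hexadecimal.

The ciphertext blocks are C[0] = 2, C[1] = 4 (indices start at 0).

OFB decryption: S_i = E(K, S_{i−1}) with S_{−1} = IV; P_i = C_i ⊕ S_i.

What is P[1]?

P[1] = 1

P[0]: S = E(K, D) = 1; 2 ⊕ 1 = 3.
P[1]: S = E(K, 1) = 5; 4 ⊕ 5 = 1.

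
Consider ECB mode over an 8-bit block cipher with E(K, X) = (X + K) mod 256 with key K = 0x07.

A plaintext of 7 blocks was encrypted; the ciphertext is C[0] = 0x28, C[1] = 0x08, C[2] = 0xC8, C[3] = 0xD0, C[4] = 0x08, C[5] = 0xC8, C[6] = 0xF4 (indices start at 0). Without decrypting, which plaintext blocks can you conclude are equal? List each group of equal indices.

P[1] = P[4]; P[2] = P[5]

ECB encrypts each block independently with the same key, so equal ciphertext blocks imply equal plaintext blocks.
C[1] = C[4] = 0x08, so P[1] = P[4].
C[2] = C[5] = 0xC8, so P[2] = P[5].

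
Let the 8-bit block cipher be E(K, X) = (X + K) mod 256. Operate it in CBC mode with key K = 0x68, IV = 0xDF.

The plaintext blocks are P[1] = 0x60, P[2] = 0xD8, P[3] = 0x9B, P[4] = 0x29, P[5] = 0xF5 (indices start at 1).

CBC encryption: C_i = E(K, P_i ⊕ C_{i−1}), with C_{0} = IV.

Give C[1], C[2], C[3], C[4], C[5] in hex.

C[1]: P[1] ⊕ 0xDF = 0xBF; E(K, 0xBF) = 0x27.
C[2]: P[2] ⊕ 0x27 = 0xFF; E(K, 0xFF) = 0x67.
C[3]: P[3] ⊕ 0x67 = 0xFC; E(K, 0xFC) = 0x64.
C[4]: P[4] ⊕ 0x64 = 0x4D; E(K, 0x4D) = 0xB5.
C[5]: P[5] ⊕ 0xB5 = 0x40; E(K, 0x40) = 0xA8.

C[1] = 0x27, C[2] = 0x67, C[3] = 0x64, C[4] = 0xB5, C[5] = 0xA8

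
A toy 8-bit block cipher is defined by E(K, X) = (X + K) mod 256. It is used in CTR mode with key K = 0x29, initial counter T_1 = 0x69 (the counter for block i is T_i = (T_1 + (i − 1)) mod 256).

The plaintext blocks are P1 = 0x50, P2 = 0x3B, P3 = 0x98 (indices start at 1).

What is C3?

CTR encryption: S_i = E(K, T_i) where T_i is the counter for block i; C_i = P_i ⊕ S_i.
C1: T = 0x69, S = E(K, T) = 0x92; 0x50 ⊕ 0x92 = 0xC2.
C2: T = 0x6A, S = E(K, T) = 0x93; 0x3B ⊕ 0x93 = 0xA8.
C3: T = 0x6B, S = E(K, T) = 0x94; 0x98 ⊕ 0x94 = 0x0C.

C3 = 0x0C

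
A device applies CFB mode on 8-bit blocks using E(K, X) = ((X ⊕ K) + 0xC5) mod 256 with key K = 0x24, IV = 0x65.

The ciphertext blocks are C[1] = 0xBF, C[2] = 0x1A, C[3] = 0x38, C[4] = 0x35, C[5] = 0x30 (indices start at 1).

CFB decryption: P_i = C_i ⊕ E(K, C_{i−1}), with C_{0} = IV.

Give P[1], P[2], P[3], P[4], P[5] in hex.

P[1]: E(K, 0x65) = 0x06; 0xBF ⊕ 0x06 = 0xB9.
P[2]: E(K, 0xBF) = 0x60; 0x1A ⊕ 0x60 = 0x7A.
P[3]: E(K, 0x1A) = 0x03; 0x38 ⊕ 0x03 = 0x3B.
P[4]: E(K, 0x38) = 0xE1; 0x35 ⊕ 0xE1 = 0xD4.
P[5]: E(K, 0x35) = 0xD6; 0x30 ⊕ 0xD6 = 0xE6.

P[1] = 0xB9, P[2] = 0x7A, P[3] = 0x3B, P[4] = 0xD4, P[5] = 0xE6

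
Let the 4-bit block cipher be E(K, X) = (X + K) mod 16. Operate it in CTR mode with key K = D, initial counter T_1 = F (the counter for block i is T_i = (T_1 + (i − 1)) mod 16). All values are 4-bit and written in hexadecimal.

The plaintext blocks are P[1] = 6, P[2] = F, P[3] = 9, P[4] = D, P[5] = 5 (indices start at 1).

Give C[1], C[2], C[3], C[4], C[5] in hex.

CTR encryption: S_i = E(K, T_i) where T_i is the counter for block i; C_i = P_i ⊕ S_i.
C[1]: T = F, S = E(K, T) = C; 6 ⊕ C = A.
C[2]: T = 0, S = E(K, T) = D; F ⊕ D = 2.
C[3]: T = 1, S = E(K, T) = E; 9 ⊕ E = 7.
C[4]: T = 2, S = E(K, T) = F; D ⊕ F = 2.
C[5]: T = 3, S = E(K, T) = 0; 5 ⊕ 0 = 5.

C[1] = A, C[2] = 2, C[3] = 7, C[4] = 2, C[5] = 5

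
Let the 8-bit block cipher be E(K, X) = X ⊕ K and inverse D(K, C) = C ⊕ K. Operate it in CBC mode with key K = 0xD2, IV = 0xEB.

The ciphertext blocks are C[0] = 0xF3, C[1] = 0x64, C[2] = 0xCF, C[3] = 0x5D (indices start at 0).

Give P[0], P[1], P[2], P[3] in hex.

CBC decryption: P_i = D(K, C_i) ⊕ C_{i−1}, with C_{−1} = IV.
P[0]: D(K, 0xF3) = 0x21; 0x21 ⊕ 0xEB = 0xCA.
P[1]: D(K, 0x64) = 0xB6; 0xB6 ⊕ 0xF3 = 0x45.
P[2]: D(K, 0xCF) = 0x1D; 0x1D ⊕ 0x64 = 0x79.
P[3]: D(K, 0x5D) = 0x8F; 0x8F ⊕ 0xCF = 0x40.

P[0] = 0xCA, P[1] = 0x45, P[2] = 0x79, P[3] = 0x40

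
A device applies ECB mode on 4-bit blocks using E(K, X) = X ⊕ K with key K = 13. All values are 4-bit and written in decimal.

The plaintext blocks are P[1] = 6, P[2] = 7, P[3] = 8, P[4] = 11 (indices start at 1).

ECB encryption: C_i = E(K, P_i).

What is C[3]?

C[3]: E(K, 8) = 5.

C[3] = 5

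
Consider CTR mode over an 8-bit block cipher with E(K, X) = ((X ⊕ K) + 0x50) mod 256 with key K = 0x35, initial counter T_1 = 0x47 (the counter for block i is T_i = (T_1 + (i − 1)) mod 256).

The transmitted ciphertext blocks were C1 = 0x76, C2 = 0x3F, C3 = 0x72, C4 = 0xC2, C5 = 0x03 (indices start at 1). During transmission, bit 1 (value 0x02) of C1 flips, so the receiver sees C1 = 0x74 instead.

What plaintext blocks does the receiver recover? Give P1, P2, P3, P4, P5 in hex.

CTR decryption: S_i = E(K, T_i) where T_i is the counter for block i; P_i = C_i ⊕ S_i.
Only C1 changed, to 0x74. In CTR, a change in C_i flips the same bit in P_i only; the keystream is unaffected. Decrypting the received ciphertext:
P1: T = 0x47, S = E(K, T) = 0xC2; 0x74 ⊕ 0xC2 = 0xB6.
P2: T = 0x48, S = E(K, T) = 0xCD; 0x3F ⊕ 0xCD = 0xF2.
P3: T = 0x49, S = E(K, T) = 0xCC; 0x72 ⊕ 0xCC = 0xBE.
P4: T = 0x4A, S = E(K, T) = 0xCF; 0xC2 ⊕ 0xCF = 0x0D.
P5: T = 0x4B, S = E(K, T) = 0xCE; 0x03 ⊕ 0xCE = 0xCD.
Blocks that differ from the original plaintext: P1.

P1 = 0xB6, P2 = 0xF2, P3 = 0xBE, P4 = 0x0D, P5 = 0xCD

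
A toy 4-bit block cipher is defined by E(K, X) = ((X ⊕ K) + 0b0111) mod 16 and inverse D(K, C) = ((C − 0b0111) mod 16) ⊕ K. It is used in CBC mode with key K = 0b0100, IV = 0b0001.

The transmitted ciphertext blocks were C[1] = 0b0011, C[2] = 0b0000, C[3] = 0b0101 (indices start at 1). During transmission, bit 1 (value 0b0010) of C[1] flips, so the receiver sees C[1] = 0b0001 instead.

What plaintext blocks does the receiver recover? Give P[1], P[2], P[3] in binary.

P[1] = 0b1111, P[2] = 0b1100, P[3] = 0b1010

CBC decryption: P_i = D(K, C_i) ⊕ C_{i−1}, with C_{0} = IV.
Only C[1] changed, to 0b0001. In CBC, a change in C_i garbles P_i and flips the same bit in P_{i+1}. Decrypting the received ciphertext:
P[1]: D(K, 0b0001) = 0b1110; 0b1110 ⊕ 0b0001 = 0b1111.
P[2]: D(K, 0b0000) = 0b1101; 0b1101 ⊕ 0b0001 = 0b1100.
P[3]: D(K, 0b0101) = 0b1010; 0b1010 ⊕ 0b0000 = 0b1010.
Blocks that differ from the original plaintext: P[1], P[2].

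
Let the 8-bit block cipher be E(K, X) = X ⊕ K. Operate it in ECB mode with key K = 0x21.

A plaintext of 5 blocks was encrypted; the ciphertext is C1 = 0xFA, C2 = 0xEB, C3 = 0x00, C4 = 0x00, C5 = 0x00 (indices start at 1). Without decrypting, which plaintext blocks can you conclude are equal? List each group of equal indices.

P3 = P4 = P5

ECB encrypts each block independently with the same key, so equal ciphertext blocks imply equal plaintext blocks.
C3 = C4 = C5 = 0x00, so P3 = P4 = P5.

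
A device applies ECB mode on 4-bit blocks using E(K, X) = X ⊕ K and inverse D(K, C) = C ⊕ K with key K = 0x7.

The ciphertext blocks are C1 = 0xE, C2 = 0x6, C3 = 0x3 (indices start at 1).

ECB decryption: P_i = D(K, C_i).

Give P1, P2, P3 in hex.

P1 = 0x9, P2 = 0x1, P3 = 0x4

P1: D(K, 0xE) = 0x9.
P2: D(K, 0x6) = 0x1.
P3: D(K, 0x3) = 0x4.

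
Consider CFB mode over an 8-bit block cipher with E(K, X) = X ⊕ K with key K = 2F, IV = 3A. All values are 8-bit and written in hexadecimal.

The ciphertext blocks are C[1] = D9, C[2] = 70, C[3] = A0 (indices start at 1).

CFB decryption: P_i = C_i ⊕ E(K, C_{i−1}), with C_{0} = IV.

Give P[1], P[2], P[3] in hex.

P[1] = CC, P[2] = 86, P[3] = FF

P[1]: E(K, 3A) = 15; D9 ⊕ 15 = CC.
P[2]: E(K, D9) = F6; 70 ⊕ F6 = 86.
P[3]: E(K, 70) = 5F; A0 ⊕ 5F = FF.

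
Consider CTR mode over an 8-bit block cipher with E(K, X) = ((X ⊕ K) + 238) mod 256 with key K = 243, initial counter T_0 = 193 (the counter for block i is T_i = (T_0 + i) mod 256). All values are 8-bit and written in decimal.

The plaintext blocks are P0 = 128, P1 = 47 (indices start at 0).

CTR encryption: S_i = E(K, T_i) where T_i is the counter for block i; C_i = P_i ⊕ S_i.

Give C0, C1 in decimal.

C0: T = 193, S = E(K, T) = 32; 128 ⊕ 32 = 160.
C1: T = 194, S = E(K, T) = 31; 47 ⊕ 31 = 48.

C0 = 160, C1 = 48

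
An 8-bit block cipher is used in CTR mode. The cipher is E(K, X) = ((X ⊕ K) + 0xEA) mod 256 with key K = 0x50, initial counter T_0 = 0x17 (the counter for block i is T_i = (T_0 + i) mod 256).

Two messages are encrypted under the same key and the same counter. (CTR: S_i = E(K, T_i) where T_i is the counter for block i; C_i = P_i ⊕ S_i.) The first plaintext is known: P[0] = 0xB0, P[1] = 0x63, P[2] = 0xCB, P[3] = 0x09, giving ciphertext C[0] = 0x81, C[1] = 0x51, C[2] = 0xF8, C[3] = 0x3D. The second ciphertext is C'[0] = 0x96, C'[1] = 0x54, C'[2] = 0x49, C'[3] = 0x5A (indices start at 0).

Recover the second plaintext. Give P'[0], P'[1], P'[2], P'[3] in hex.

P'[0] = 0xA7, P'[1] = 0x66, P'[2] = 0x7A, P'[3] = 0x6E

In CTR with a reused counter, both messages share the same keystream S_i, so C_i ⊕ C'_i = P_i ⊕ P'_i and thus P'_i = P_i ⊕ C_i ⊕ C'_i.
P'[0]: 0xB0 ⊕ 0x81 ⊕ 0x96 = 0xA7.
P'[1]: 0x63 ⊕ 0x51 ⊕ 0x54 = 0x66.
P'[2]: 0xCB ⊕ 0xF8 ⊕ 0x49 = 0x7A.
P'[3]: 0x09 ⊕ 0x3D ⊕ 0x5A = 0x6E.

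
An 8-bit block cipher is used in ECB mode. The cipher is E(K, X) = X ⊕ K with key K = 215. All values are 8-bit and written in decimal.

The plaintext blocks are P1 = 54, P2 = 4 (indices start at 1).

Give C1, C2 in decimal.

C1 = 225, C2 = 211

ECB encryption: C_i = E(K, P_i).
C1: E(K, 54) = 225.
C2: E(K, 4) = 211.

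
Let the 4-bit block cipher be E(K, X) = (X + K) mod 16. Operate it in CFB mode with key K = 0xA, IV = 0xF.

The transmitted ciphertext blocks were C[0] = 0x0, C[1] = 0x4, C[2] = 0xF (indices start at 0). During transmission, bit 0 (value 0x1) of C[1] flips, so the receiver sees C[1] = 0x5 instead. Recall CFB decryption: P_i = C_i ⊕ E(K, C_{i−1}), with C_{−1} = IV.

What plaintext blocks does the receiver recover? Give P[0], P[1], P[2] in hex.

Only C[1] changed, to 0x5. In CFB, a change in C_i flips the same bit in P_i and garbles P_{i+1}. Decrypting the received ciphertext:
P[0]: E(K, 0xF) = 0x9; 0x0 ⊕ 0x9 = 0x9.
P[1]: E(K, 0x0) = 0xA; 0x5 ⊕ 0xA = 0xF.
P[2]: E(K, 0x5) = 0xF; 0xF ⊕ 0xF = 0x0.
Blocks that differ from the original plaintext: P[1], P[2].

P[0] = 0x9, P[1] = 0xF, P[2] = 0x0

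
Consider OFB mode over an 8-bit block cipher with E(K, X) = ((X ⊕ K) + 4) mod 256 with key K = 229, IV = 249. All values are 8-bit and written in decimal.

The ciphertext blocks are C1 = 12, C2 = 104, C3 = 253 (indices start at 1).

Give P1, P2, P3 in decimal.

P1 = 44, P2 = 161, P3 = 205

OFB decryption: S_i = E(K, S_{i−1}) with S_{0} = IV; P_i = C_i ⊕ S_i.
P1: S = E(K, 249) = 32; 12 ⊕ 32 = 44.
P2: S = E(K, 32) = 201; 104 ⊕ 201 = 161.
P3: S = E(K, 201) = 48; 253 ⊕ 48 = 205.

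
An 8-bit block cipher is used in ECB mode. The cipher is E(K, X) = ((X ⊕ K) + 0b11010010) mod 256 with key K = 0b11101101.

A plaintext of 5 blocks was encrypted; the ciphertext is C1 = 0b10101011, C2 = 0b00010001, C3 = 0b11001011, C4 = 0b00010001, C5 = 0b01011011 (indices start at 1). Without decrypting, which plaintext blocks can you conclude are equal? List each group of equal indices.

P2 = P4

ECB encrypts each block independently with the same key, so equal ciphertext blocks imply equal plaintext blocks.
C2 = C4 = 0b00010001, so P2 = P4.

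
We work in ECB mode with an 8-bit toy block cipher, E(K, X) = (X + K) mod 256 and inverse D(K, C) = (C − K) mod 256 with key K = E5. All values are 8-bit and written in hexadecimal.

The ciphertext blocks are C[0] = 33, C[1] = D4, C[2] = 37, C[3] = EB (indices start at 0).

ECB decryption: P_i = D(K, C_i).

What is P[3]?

P[3] = 06

P[3]: D(K, EB) = 06.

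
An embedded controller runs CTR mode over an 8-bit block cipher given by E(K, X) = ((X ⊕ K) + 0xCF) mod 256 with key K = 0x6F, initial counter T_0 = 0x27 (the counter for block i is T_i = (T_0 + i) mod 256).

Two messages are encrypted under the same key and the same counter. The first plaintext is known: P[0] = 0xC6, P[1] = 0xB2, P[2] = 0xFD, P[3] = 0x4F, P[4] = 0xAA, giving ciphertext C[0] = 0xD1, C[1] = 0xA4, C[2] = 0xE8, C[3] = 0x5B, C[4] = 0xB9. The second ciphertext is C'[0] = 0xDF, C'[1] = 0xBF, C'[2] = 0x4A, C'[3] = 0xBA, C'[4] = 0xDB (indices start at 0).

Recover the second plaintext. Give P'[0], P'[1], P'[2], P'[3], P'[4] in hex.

In CTR with a reused counter, both messages share the same keystream S_i, so C_i ⊕ C'_i = P_i ⊕ P'_i and thus P'_i = P_i ⊕ C_i ⊕ C'_i.
P'[0]: 0xC6 ⊕ 0xD1 ⊕ 0xDF = 0xC8.
P'[1]: 0xB2 ⊕ 0xA4 ⊕ 0xBF = 0xA9.
P'[2]: 0xFD ⊕ 0xE8 ⊕ 0x4A = 0x5F.
P'[3]: 0x4F ⊕ 0x5B ⊕ 0xBA = 0xAE.
P'[4]: 0xAA ⊕ 0xB9 ⊕ 0xDB = 0xC8.

P'[0] = 0xC8, P'[1] = 0xA9, P'[2] = 0x5F, P'[3] = 0xAE, P'[4] = 0xC8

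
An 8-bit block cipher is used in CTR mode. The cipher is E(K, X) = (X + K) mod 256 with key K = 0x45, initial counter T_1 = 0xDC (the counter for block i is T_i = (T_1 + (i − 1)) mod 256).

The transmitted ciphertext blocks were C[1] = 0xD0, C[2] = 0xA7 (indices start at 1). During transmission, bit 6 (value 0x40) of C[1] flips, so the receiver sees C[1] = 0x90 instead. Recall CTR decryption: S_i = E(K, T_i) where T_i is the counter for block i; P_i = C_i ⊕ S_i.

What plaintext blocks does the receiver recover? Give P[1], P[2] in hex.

Only C[1] changed, to 0x90. In CTR, a change in C_i flips the same bit in P_i only; the keystream is unaffected. Decrypting the received ciphertext:
P[1]: T = 0xDC, S = E(K, T) = 0x21; 0x90 ⊕ 0x21 = 0xB1.
P[2]: T = 0xDD, S = E(K, T) = 0x22; 0xA7 ⊕ 0x22 = 0x85.
Blocks that differ from the original plaintext: P[1].

P[1] = 0xB1, P[2] = 0x85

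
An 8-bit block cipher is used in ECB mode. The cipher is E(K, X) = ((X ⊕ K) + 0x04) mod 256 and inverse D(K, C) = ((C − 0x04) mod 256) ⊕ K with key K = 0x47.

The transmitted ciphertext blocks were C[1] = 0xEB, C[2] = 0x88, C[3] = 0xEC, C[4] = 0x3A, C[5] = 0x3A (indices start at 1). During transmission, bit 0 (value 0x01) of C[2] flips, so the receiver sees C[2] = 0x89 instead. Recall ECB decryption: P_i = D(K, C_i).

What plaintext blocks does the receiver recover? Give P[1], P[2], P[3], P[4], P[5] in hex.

P[1] = 0xA0, P[2] = 0xC2, P[3] = 0xAF, P[4] = 0x71, P[5] = 0x71

Only C[2] changed, to 0x89. In ECB, a change in C_i affects only P_i. Decrypting the received ciphertext:
P[1]: D(K, 0xEB) = 0xA0.
P[2]: D(K, 0x89) = 0xC2.
P[3]: D(K, 0xEC) = 0xAF.
P[4]: D(K, 0x3A) = 0x71.
P[5]: D(K, 0x3A) = 0x71.
Blocks that differ from the original plaintext: P[2].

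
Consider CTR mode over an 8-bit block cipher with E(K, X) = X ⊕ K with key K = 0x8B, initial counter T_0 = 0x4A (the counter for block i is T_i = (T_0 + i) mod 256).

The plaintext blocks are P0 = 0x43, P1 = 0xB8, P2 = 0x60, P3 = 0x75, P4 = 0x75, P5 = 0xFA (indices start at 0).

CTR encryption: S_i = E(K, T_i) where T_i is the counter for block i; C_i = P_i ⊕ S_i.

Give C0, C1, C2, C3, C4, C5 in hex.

C0: T = 0x4A, S = E(K, T) = 0xC1; 0x43 ⊕ 0xC1 = 0x82.
C1: T = 0x4B, S = E(K, T) = 0xC0; 0xB8 ⊕ 0xC0 = 0x78.
C2: T = 0x4C, S = E(K, T) = 0xC7; 0x60 ⊕ 0xC7 = 0xA7.
C3: T = 0x4D, S = E(K, T) = 0xC6; 0x75 ⊕ 0xC6 = 0xB3.
C4: T = 0x4E, S = E(K, T) = 0xC5; 0x75 ⊕ 0xC5 = 0xB0.
C5: T = 0x4F, S = E(K, T) = 0xC4; 0xFA ⊕ 0xC4 = 0x3E.

C0 = 0x82, C1 = 0x78, C2 = 0xA7, C3 = 0xB3, C4 = 0xB0, C5 = 0x3E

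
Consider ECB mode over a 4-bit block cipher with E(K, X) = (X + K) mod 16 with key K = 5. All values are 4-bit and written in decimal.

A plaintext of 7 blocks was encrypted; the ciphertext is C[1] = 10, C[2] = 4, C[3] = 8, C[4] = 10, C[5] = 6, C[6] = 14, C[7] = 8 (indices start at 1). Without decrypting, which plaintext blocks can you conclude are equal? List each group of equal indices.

ECB encrypts each block independently with the same key, so equal ciphertext blocks imply equal plaintext blocks.
C[1] = C[4] = 10, so P[1] = P[4].
C[3] = C[7] = 8, so P[3] = P[7].

P[1] = P[4]; P[3] = P[7]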